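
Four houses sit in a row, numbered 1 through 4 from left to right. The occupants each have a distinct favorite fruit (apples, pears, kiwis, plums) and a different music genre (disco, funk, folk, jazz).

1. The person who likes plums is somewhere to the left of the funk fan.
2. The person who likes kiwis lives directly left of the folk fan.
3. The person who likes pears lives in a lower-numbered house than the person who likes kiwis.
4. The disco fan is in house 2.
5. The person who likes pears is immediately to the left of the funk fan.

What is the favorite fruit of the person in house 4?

apples

From clue 4, the disco fan must be in house 2.
That leaves apples as the favorite fruit for house 4.
So house 1 gets jazz for music genre.
So house 3 gets funk for music genre.
So house 4 gets folk for music genre.
From clue 2, the person who likes kiwis must be in house 3.
Clue 5 places the person who likes pears in house 2.
House 1 favorite fruit: only plums fits.
So: house 1 = plums/jazz, house 2 = pears/disco, house 3 = kiwis/funk, house 4 = apples/folk.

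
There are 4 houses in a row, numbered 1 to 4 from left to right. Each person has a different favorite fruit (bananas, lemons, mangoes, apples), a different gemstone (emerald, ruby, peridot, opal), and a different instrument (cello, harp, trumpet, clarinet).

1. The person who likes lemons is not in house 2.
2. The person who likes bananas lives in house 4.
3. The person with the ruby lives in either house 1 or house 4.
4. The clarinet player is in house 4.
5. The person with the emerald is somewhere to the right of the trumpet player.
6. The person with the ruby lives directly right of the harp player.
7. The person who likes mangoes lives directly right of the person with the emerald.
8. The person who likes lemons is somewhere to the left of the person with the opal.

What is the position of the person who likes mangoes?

3

The person who likes bananas is in house 4 (clue 2).
Clue 4: the clarinet player is in house 4.
Clue 6: the person with the ruby is in house 4.
Clue 6 places the harp player in house 3.
House 2's favorite fruit must be apples (nothing else left).
That leaves mangoes as the favorite fruit for house 3.
House 1 gemstone: only peridot fits.
By clue 7, the person with the emerald is in house 2.
That leaves lemons as the favorite fruit for house 1.
House 3's gemstone must be opal (nothing else left).
The trumpet player is in house 1 (clue 5).
So house 2 gets cello for instrument.
So: house 1 = lemons/peridot/trumpet, house 2 = apples/emerald/cello, house 3 = mangoes/opal/harp, house 4 = bananas/ruby/clarinet.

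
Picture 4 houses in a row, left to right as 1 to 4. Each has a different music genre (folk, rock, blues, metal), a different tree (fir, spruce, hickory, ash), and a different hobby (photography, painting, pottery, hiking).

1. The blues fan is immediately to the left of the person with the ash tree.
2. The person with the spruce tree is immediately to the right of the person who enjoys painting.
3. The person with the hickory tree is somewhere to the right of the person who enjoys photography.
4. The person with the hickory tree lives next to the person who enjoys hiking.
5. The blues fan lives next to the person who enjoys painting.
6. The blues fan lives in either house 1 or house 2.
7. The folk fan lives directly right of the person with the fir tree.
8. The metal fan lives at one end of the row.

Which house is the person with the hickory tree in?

4

House 1 tree: only fir fits.
Clue 7 places the folk fan in house 2.
House 1 music genre: only blues fits.
House 3's music genre must be rock (nothing else left).
So house 4 gets metal for music genre.
The person with the ash tree is in house 2 (clue 1).
From clue 5, the person who enjoys painting must be in house 2.
Clue 2: the person with the spruce tree is in house 3.
The only tree still possible for house 4 is hickory.
The person who enjoys hiking is in house 3 (clue 4).
So house 4 gets pottery for hobby.
So house 1 gets photography for hobby.
So: house 1 = blues/fir/photography, house 2 = folk/ash/painting, house 3 = rock/spruce/hiking, house 4 = metal/hickory/pottery.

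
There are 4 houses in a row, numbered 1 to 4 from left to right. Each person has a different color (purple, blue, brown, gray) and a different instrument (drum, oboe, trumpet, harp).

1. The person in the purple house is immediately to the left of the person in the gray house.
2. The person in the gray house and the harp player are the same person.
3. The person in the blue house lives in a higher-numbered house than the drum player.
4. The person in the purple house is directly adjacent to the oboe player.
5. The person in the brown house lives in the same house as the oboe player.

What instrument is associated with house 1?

oboe

The person in the blue house is narrowed to house 2 or 3 or 4; consider each.
Placing it in house 2 and house 3 leads to a contradiction, so it's in house 4.
House 4's instrument must be trumpet (nothing else left).
The person in the gray house is narrowed to house 2 or 3; consider each.
Placing it in house 2 leads to a contradiction, so it's in house 3.
Clue 1: the person in the purple house is in house 2.
The harp player is in house 3 (clue 2).
That leaves brown as the color for house 1.
House 2 instrument: only drum fits.
House 1 instrument: only oboe fits.
So: house 1 = brown/oboe, house 2 = purple/drum, house 3 = gray/harp, house 4 = blue/trumpet.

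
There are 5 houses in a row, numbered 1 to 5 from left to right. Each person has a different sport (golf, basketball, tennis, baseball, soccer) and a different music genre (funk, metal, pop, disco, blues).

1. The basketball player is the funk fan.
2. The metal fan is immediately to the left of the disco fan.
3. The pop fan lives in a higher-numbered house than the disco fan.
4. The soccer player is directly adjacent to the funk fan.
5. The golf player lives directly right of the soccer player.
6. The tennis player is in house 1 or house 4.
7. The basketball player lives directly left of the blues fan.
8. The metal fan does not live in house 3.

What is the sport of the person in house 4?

The tennis player is narrowed to house 1 or 4; consider each.
Placing it in house 4 leads to a contradiction, so it's in house 1.
House 1 music genre: only metal fits.
By clue 2, the disco fan is in house 2.
The basketball player is narrowed to house 3 or 4; consider each.
Placing it in house 4 leads to a contradiction, so it's in house 3.
By clue 1, the funk fan is in house 3.
By clue 7, the blues fan is in house 4.
The only music genre still possible for house 5 is pop.
Clue 5 places the soccer player in house 4.
House 2 sport: only baseball fits.
The only sport still possible for house 5 is golf.
So: house 1 = tennis/metal, house 2 = baseball/disco, house 3 = basketball/funk, house 4 = soccer/blues, house 5 = golf/pop.

soccer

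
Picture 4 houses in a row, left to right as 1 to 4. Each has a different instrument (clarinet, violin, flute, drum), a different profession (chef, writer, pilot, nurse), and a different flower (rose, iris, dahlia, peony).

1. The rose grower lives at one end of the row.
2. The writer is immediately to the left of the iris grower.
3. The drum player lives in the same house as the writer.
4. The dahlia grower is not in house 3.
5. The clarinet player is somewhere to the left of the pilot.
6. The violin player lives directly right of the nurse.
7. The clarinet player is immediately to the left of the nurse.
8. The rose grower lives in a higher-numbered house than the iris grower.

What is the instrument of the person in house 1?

drum

From clue 8, the rose grower must be in house 4.
The clarinet player is narrowed to house 1 or 2; consider each.
Placing it in house 1 leads to a contradiction, so it's in house 2.
From clue 7, the nurse must be in house 3.
House 1 instrument: only drum fits.
Clue 3 places the writer in house 1.
The violin player is in house 4 (clue 6).
That leaves flute as the instrument for house 3.
So house 2 gets chef for profession.
So house 4 gets pilot for profession.
From clue 2, the iris grower must be in house 2.
House 1's flower must be dahlia (nothing else left).
That leaves peony as the flower for house 3.
So: house 1 = drum/writer/dahlia, house 2 = clarinet/chef/iris, house 3 = flute/nurse/peony, house 4 = violin/pilot/rose.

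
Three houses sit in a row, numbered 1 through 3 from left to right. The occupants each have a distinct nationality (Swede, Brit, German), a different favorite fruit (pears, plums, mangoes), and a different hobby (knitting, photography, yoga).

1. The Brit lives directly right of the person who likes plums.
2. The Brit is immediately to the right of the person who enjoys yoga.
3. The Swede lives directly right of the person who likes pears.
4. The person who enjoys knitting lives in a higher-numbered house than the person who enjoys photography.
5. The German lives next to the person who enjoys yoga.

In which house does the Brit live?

That leaves German as the nationality for house 1.
House 3's favorite fruit must be mangoes (nothing else left).
House 3's hobby must be knitting (nothing else left).
From clue 5, the person who enjoys yoga must be in house 2.
House 1's hobby must be photography (nothing else left).
From clue 2, the Brit must be in house 3.
The only nationality still possible for house 2 is Swede.
Clue 1: the person who likes plums is in house 2.
The person who likes pears is in house 1 (clue 3).
So: house 1 = German/pears/photography, house 2 = Swede/plums/yoga, house 3 = Brit/mangoes/knitting.

3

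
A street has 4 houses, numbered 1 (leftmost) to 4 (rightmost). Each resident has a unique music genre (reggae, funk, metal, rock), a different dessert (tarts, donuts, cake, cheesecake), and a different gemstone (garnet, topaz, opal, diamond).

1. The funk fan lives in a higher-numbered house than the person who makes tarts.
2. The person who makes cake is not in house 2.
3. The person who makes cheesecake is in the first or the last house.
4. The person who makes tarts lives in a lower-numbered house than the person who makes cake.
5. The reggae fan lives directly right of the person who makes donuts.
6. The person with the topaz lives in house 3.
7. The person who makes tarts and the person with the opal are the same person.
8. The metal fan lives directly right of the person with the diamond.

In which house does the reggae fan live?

4

The person with the topaz is in house 3 (clue 6).
House 1 music genre: only rock fits.
So house 4 gets garnet for gemstone.
The metal fan is narrowed to house 2 or 3; consider each.
Placing it in house 3 leads to a contradiction, so it's in house 2.
By clue 8, the person with the diamond is in house 1.
The only gemstone still possible for house 2 is opal.
The person who makes tarts is in house 2 (clue 7).
The only dessert still possible for house 1 is cheesecake.
House 3 dessert: only donuts fits.
The only dessert still possible for house 4 is cake.
Clue 5: the reggae fan is in house 4.
House 3's music genre must be funk (nothing else left).
So: house 1 = rock/cheesecake/diamond, house 2 = metal/tarts/opal, house 3 = funk/donuts/topaz, house 4 = reggae/cake/garnet.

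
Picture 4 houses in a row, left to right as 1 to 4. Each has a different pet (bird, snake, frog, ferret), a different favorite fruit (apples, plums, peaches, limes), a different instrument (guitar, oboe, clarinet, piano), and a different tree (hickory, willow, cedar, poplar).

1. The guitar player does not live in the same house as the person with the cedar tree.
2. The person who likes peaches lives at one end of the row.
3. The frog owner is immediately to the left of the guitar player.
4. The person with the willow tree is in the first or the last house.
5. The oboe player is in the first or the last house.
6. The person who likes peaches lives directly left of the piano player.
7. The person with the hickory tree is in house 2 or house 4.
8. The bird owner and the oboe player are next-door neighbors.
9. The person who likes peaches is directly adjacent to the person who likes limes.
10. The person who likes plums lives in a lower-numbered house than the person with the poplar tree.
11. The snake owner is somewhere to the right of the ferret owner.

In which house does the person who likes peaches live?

1

Clue 6: the person who likes peaches is in house 1.
Clue 6 places the piano player in house 2.
Clue 9: the person who likes limes is in house 2.
So house 4 gets snake for pet.
House 4's favorite fruit must be apples (nothing else left).
The person with the poplar tree is in house 4 (clue 10).
House 1's pet must be ferret (nothing else left).
That leaves plums as the favorite fruit for house 3.
That leaves cedar as the tree for house 3.
Clue 1 places the guitar player in house 4.
By clue 3, the frog owner is in house 3.
House 2 pet: only bird fits.
House 1's instrument must be oboe (nothing else left).
The only instrument still possible for house 3 is clarinet.
So house 1 gets willow for tree.
House 2 tree: only hickory fits.
So: house 1 = ferret/peaches/oboe/willow, house 2 = bird/limes/piano/hickory, house 3 = frog/plums/clarinet/cedar, house 4 = snake/apples/guitar/poplar.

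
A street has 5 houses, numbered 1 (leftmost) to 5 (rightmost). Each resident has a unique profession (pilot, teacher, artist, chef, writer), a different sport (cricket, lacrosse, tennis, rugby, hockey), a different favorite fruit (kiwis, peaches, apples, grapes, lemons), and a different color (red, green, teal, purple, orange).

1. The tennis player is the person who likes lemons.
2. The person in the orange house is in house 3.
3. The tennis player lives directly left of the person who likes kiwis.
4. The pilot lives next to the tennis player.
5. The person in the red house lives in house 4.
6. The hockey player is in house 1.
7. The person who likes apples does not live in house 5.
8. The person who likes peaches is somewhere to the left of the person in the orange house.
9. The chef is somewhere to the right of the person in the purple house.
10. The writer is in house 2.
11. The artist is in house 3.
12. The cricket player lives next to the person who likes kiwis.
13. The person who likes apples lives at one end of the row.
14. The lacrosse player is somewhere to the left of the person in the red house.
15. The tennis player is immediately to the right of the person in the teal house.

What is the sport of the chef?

From clue 2, the person in the orange house must be in house 3.
Clue 5: the person in the red house is in house 4.
By clue 6, the hockey player is in house 1.
By clue 10, the writer is in house 2.
Clue 11 places the artist in house 3.
Clue 13 places the person who likes apples in house 1.
House 5 color: only green fits.
House 2 favorite fruit: only peaches fits.
From clue 1, the tennis player must be in house 3.
Clue 1: the person who likes lemons is in house 3.
The person who likes kiwis is in house 4 (clue 3).
Clue 4 places the pilot in house 4.
From clue 15, the person in the teal house must be in house 2.
That leaves teacher as the profession for house 1.
House 5 profession: only chef fits.
So house 4 gets rugby for sport.
That leaves cricket as the sport for house 5.
House 5's favorite fruit must be grapes (nothing else left).
The only color still possible for house 1 is purple.
That leaves lacrosse as the sport for house 2.
So: house 1 = teacher/hockey/apples/purple, house 2 = writer/lacrosse/peaches/teal, house 3 = artist/tennis/lemons/orange, house 4 = pilot/rugby/kiwis/red, house 5 = chef/cricket/grapes/green.

cricket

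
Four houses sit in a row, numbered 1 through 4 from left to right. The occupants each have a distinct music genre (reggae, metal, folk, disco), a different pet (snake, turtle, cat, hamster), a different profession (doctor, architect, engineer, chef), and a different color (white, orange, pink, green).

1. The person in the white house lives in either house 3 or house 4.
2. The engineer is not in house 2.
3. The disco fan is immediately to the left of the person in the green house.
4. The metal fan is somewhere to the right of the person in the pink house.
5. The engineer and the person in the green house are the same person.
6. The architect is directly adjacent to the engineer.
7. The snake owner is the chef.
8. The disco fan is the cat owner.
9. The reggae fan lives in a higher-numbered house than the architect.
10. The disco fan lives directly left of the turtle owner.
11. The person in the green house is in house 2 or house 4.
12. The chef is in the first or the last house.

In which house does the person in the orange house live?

2

By clue 11, the person in the green house is in house 4.
The disco fan is in house 3 (clue 3).
Clue 5: the engineer is in house 4.
From clue 6, the architect must be in house 3.
By clue 8, the cat owner is in house 3.
The reggae fan is in house 4 (clue 9).
From clue 10, the turtle owner must be in house 4.
House 1 music genre: only folk fits.
So house 2 gets metal for music genre.
House 2's pet must be hamster (nothing else left).
House 1's profession must be chef (nothing else left).
That leaves doctor as the profession for house 2.
The only color still possible for house 3 is white.
The person in the pink house is in house 1 (clue 4).
House 1 pet: only snake fits.
House 2 color: only orange fits.
So: house 1 = folk/snake/chef/pink, house 2 = metal/hamster/doctor/orange, house 3 = disco/cat/architect/white, house 4 = reggae/turtle/engineer/green.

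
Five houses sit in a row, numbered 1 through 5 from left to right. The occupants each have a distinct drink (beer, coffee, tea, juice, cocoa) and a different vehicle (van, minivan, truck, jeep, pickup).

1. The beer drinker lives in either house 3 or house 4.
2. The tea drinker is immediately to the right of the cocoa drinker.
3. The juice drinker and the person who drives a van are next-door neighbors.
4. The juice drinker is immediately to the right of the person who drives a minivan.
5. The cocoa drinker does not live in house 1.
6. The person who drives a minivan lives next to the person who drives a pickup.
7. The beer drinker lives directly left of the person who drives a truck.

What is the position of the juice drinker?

House 1 drink: only coffee fits.
The beer drinker is narrowed to house 3 or 4; consider each.
Placing it in house 4 leads to a contradiction, so it's in house 3.
From clue 7, the person who drives a truck must be in house 4.
From clue 2, the tea drinker must be in house 5.
Clue 2 places the cocoa drinker in house 4.
Clue 6 places the person who drives a pickup in house 2.
The only drink still possible for house 2 is juice.
The person who drives a minivan is in house 1 (clue 4).
House 5's vehicle must be jeep (nothing else left).
So house 3 gets van for vehicle.
So: house 1 = coffee/minivan, house 2 = juice/pickup, house 3 = beer/van, house 4 = cocoa/truck, house 5 = tea/jeep.

2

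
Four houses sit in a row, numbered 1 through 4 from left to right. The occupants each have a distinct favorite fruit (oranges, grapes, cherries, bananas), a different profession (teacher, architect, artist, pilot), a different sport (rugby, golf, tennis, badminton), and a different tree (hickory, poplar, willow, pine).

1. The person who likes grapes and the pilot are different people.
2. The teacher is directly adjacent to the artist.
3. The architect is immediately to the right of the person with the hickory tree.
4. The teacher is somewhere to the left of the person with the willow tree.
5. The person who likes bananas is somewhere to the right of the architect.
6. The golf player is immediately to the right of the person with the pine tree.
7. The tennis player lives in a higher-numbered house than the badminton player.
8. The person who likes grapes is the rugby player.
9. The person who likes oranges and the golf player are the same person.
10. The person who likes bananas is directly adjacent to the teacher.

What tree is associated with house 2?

pine

The person who likes bananas is narrowed to house 3 or 4; consider each.
Placing it in house 3 leads to a contradiction, so it's in house 4.
Clue 10 places the teacher in house 3.
So house 2 gets architect for profession.
Clue 2: the artist is in house 4.
By clue 3, the person with the hickory tree is in house 1.
The person with the willow tree is in house 4 (clue 4).
That leaves pilot as the profession for house 1.
So house 4 gets tennis for sport.
By clue 6, the golf player is in house 3.
By clue 6, the person with the pine tree is in house 2.
By clue 9, the person who likes oranges is in house 3.
House 1 favorite fruit: only cherries fits.
The only favorite fruit still possible for house 2 is grapes.
That leaves badminton as the sport for house 1.
That leaves rugby as the sport for house 2.
That leaves poplar as the tree for house 3.
So: house 1 = cherries/pilot/badminton/hickory, house 2 = grapes/architect/rugby/pine, house 3 = oranges/teacher/golf/poplar, house 4 = bananas/artist/tennis/willow.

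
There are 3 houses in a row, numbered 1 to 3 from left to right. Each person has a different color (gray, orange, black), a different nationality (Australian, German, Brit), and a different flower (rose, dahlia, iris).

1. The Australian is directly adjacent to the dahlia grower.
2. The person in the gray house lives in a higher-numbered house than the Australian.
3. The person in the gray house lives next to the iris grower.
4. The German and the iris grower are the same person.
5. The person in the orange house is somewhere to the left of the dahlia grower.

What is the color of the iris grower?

The person in the gray house is narrowed to house 2 or 3; consider each.
Placing it in house 3 leads to a contradiction, so it's in house 2.
From clue 2, the Australian must be in house 1.
House 1 color: only orange fits.
House 3's color must be black (nothing else left).
House 2's nationality must be Brit (nothing else left).
The only nationality still possible for house 3 is German.
From clue 1, the dahlia grower must be in house 2.
Clue 4: the iris grower is in house 3.
So house 1 gets rose for flower.
So: house 1 = orange/Australian/rose, house 2 = gray/Brit/dahlia, house 3 = black/German/iris.

black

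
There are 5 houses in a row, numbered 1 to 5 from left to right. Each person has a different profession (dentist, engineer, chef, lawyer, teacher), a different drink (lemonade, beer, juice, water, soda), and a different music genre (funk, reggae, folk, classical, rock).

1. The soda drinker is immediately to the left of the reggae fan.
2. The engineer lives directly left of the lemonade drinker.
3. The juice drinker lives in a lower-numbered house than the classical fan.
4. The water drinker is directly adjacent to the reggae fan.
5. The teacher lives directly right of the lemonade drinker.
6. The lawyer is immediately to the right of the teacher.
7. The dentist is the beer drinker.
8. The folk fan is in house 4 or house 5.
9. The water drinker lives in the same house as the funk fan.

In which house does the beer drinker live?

The engineer is narrowed to house 1 or 2; consider each.
Placing it in house 2 leads to a contradiction, so it's in house 1.
By clue 2, the lemonade drinker is in house 2.
Clue 5: the teacher is in house 3.
By clue 6, the lawyer is in house 4.
Clue 7: the dentist is in house 5.
Clue 7: the beer drinker is in house 5.
The only profession still possible for house 2 is chef.
The folk fan is narrowed to house 4 or 5; consider each.
Placing it in house 5 leads to a contradiction, so it's in house 4.
From clue 4, the reggae fan must be in house 2.
Clue 1: the soda drinker is in house 1.
The only drink still possible for house 4 is juice.
Clue 3 places the classical fan in house 5.
Clue 9 places the funk fan in house 3.
The only drink still possible for house 3 is water.
House 1 music genre: only rock fits.
So: house 1 = engineer/soda/rock, house 2 = chef/lemonade/reggae, house 3 = teacher/water/funk, house 4 = lawyer/juice/folk, house 5 = dentist/beer/classical.

5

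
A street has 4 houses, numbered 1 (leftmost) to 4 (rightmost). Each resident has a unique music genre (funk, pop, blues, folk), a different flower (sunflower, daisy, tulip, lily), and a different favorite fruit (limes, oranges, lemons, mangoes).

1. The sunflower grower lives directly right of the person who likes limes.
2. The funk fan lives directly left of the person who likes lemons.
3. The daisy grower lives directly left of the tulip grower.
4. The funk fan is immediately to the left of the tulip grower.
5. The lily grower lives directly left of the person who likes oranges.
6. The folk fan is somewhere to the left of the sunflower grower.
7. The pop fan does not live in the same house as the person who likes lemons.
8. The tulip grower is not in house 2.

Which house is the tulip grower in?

4

So house 1 gets lily for flower.
From clue 5, the person who likes oranges must be in house 2.
The funk fan is narrowed to house 2 or 3; consider each.
Placing it in house 2 leads to a contradiction, so it's in house 3.
From clue 2, the person who likes lemons must be in house 4.
Clue 4: the tulip grower is in house 4.
That leaves blues as the music genre for house 4.
House 3's flower must be daisy (nothing else left).
By clue 1, the person who likes limes is in house 1.
Clue 6 places the folk fan in house 1.
House 2's music genre must be pop (nothing else left).
So house 2 gets sunflower for flower.
The only favorite fruit still possible for house 3 is mangoes.
So: house 1 = folk/lily/limes, house 2 = pop/sunflower/oranges, house 3 = funk/daisy/mangoes, house 4 = blues/tulip/lemons.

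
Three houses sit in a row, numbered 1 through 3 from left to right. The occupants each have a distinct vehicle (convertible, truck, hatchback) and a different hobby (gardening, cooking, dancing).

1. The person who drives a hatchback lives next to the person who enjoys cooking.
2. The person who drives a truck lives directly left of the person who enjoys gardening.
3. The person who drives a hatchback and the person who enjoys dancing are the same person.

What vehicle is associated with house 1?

The person who drives a truck is narrowed to house 1 or 2; consider each.
Placing it in house 1 leads to a contradiction, so it's in house 2.
By clue 2, the person who enjoys gardening is in house 3.
From clue 1, the person who enjoys cooking must be in house 2.
By clue 3, the person who drives a hatchback is in house 1.
The person who enjoys dancing is in house 1 (clue 3).
The only vehicle still possible for house 3 is convertible.
So: house 1 = hatchback/dancing, house 2 = truck/cooking, house 3 = convertible/gardening.

hatchback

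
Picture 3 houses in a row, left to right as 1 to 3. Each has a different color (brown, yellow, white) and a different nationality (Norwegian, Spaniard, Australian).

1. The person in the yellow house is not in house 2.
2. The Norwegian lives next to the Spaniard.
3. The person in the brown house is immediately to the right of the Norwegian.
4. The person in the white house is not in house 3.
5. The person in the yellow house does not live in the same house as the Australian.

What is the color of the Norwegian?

white

The person in the brown house is narrowed to house 2 or 3; consider each.
Placing it in house 2 leads to a contradiction, so it's in house 3.
The Norwegian is in house 2 (clue 3).
House 1's color must be yellow (nothing else left).
That leaves white as the color for house 2.
From clue 5, the Australian must be in house 3.
That leaves Spaniard as the nationality for house 1.
So: house 1 = yellow/Spaniard, house 2 = white/Norwegian, house 3 = brown/Australian.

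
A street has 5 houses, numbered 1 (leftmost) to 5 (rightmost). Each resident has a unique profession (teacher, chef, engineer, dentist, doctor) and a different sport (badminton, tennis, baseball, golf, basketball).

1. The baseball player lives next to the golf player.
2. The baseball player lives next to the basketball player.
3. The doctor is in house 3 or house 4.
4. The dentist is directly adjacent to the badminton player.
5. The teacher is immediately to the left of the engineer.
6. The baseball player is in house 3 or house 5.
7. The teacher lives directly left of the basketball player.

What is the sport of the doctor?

The doctor is narrowed to house 3 or 4; consider each.
Placing it in house 4 leads to a contradiction, so it's in house 3.
By clue 5, the engineer is in house 2.
Clue 7: the basketball player is in house 2.
That leaves teacher as the profession for house 1.
The baseball player is in house 3 (clue 2).
That leaves tennis as the sport for house 1.
The only sport still possible for house 4 is golf.
House 5 sport: only badminton fits.
The dentist is in house 4 (clue 4).
That leaves chef as the profession for house 5.
So: house 1 = teacher/tennis, house 2 = engineer/basketball, house 3 = doctor/baseball, house 4 = dentist/golf, house 5 = chef/badminton.

baseball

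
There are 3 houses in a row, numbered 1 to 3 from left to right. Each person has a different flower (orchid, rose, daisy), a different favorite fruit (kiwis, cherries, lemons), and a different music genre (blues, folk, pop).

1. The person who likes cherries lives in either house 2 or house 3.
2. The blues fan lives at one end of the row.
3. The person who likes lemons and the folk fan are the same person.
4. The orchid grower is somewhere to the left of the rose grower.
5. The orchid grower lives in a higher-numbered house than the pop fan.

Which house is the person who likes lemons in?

By clue 5, the orchid grower is in house 2.
Clue 5 places the pop fan in house 1.
House 1 flower: only daisy fits.
House 3's flower must be rose (nothing else left).
The only music genre still possible for house 2 is folk.
House 3 music genre: only blues fits.
By clue 3, the person who likes lemons is in house 2.
That leaves kiwis as the favorite fruit for house 1.
So house 3 gets cherries for favorite fruit.
So: house 1 = daisy/kiwis/pop, house 2 = orchid/lemons/folk, house 3 = rose/cherries/blues.

2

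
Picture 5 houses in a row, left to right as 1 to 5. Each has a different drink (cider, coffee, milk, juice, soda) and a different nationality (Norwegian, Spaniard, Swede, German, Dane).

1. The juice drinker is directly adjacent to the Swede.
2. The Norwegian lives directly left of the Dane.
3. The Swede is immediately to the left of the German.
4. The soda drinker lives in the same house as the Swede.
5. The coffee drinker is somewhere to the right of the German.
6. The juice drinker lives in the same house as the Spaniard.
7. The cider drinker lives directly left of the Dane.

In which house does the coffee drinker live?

5

That leaves Dane as the nationality for house 5.
From clue 2, the Norwegian must be in house 4.
From clue 7, the cider drinker must be in house 4.
The coffee drinker is narrowed to house 3 or 5; consider each.
Placing it in house 3 leads to a contradiction, so it's in house 5.
The soda drinker is narrowed to house 1 or 2; consider each.
Placing it in house 1 leads to a contradiction, so it's in house 2.
Clue 4 places the Swede in house 2.
House 1 nationality: only Spaniard fits.
House 3's nationality must be German (nothing else left).
From clue 6, the juice drinker must be in house 1.
The only drink still possible for house 3 is milk.
So: house 1 = juice/Spaniard, house 2 = soda/Swede, house 3 = milk/German, house 4 = cider/Norwegian, house 5 = coffee/Dane.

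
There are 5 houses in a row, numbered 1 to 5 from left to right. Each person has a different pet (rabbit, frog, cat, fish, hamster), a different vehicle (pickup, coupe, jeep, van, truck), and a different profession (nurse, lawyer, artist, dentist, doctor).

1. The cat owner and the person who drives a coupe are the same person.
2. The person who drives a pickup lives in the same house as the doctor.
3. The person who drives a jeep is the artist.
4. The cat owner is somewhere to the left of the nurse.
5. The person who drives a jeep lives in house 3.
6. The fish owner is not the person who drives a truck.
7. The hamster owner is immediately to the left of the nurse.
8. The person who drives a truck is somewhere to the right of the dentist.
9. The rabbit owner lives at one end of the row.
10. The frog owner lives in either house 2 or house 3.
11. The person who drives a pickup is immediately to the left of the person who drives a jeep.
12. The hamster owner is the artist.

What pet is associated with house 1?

From clue 5, the person who drives a jeep must be in house 3.
By clue 11, the person who drives a pickup is in house 2.
From clue 2, the doctor must be in house 2.
The artist is in house 3 (clue 3).
Clue 12 places the hamster owner in house 3.
Clue 7: the nurse is in house 4.
The only pet still possible for house 2 is frog.
House 1's profession must be dentist (nothing else left).
That leaves lawyer as the profession for house 5.
Clue 4: the cat owner is in house 1.
So house 4 gets fish for pet.
The only pet still possible for house 5 is rabbit.
The person who drives a coupe is in house 1 (clue 1).
By clue 6, the person who drives a truck is in house 5.
House 4's vehicle must be van (nothing else left).
So: house 1 = cat/coupe/dentist, house 2 = frog/pickup/doctor, house 3 = hamster/jeep/artist, house 4 = fish/van/nurse, house 5 = rabbit/truck/lawyer.

cat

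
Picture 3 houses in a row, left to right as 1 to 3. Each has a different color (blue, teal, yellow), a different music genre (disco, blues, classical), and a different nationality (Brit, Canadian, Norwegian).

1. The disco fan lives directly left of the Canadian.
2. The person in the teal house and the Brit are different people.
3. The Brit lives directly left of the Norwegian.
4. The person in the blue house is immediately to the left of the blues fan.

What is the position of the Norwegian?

So house 1 gets Brit for nationality.
Clue 3: the Norwegian is in house 2.
That leaves Canadian as the nationality for house 3.
From clue 1, the disco fan must be in house 2.
That leaves classical as the music genre for house 1.
House 3's music genre must be blues (nothing else left).
The person in the blue house is in house 2 (clue 4).
So house 1 gets yellow for color.
So house 3 gets teal for color.
So: house 1 = yellow/classical/Brit, house 2 = blue/disco/Norwegian, house 3 = teal/blues/Canadian.

2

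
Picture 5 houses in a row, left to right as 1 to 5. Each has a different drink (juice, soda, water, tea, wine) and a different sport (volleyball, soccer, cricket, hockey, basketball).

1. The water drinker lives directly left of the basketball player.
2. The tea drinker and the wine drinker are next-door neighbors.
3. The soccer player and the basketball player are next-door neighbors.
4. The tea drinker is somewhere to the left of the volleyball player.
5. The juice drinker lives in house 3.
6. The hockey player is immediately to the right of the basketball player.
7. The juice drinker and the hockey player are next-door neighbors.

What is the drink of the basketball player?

By clue 5, the juice drinker is in house 3.
Clue 7: the hockey player is in house 4.
From clue 6, the basketball player must be in house 3.
Clue 1: the water drinker is in house 2.
Clue 3 places the soccer player in house 2.
The only sport still possible for house 1 is cricket.
The only sport still possible for house 5 is volleyball.
The tea drinker is in house 4 (clue 2).
Clue 2: the wine drinker is in house 5.
House 1's drink must be soda (nothing else left).
So: house 1 = soda/cricket, house 2 = water/soccer, house 3 = juice/basketball, house 4 = tea/hockey, house 5 = wine/volleyball.

juice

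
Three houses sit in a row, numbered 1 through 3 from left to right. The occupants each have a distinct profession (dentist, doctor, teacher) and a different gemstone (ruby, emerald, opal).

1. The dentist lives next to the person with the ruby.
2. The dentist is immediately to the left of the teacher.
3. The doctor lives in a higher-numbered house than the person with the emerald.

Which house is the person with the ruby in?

2

So house 1 gets dentist for profession.
The person with the ruby is in house 2 (clue 1).
From clue 2, the teacher must be in house 2.
House 3 profession: only doctor fits.
House 1 gemstone: only emerald fits.
So house 3 gets opal for gemstone.
So: house 1 = dentist/emerald, house 2 = teacher/ruby, house 3 = doctor/opal.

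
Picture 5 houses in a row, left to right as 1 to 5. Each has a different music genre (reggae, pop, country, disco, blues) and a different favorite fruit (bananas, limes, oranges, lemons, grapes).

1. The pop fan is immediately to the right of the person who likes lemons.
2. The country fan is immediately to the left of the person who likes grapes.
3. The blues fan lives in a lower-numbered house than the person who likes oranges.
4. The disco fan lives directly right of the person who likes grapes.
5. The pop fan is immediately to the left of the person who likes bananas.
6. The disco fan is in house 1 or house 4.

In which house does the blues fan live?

1

From clue 6, the disco fan must be in house 4.
That leaves reggae as the music genre for house 5.
From clue 4, the person who likes grapes must be in house 3.
Clue 2: the country fan is in house 2.
From clue 5, the pop fan must be in house 3.
The only music genre still possible for house 1 is blues.
House 4 favorite fruit: only bananas fits.
Clue 1 places the person who likes lemons in house 2.
House 1 favorite fruit: only limes fits.
The only favorite fruit still possible for house 5 is oranges.
So: house 1 = blues/limes, house 2 = country/lemons, house 3 = pop/grapes, house 4 = disco/bananas, house 5 = reggae/oranges.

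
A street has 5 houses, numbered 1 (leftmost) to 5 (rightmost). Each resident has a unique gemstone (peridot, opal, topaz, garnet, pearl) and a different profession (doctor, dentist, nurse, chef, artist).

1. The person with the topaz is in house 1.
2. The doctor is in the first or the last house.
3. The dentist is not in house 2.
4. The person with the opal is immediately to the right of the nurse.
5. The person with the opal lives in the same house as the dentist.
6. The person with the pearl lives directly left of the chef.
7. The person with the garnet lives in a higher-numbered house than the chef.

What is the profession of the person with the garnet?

Clue 1 places the person with the topaz in house 1.
The person with the garnet is narrowed to house 4 or 5; consider each.
Placing it in house 5 leads to a contradiction, so it's in house 4.
From clue 7, the chef must be in house 3.
Clue 5 places the person with the opal in house 5.
The dentist is in house 5 (clue 5).
From clue 6, the person with the pearl must be in house 2.
House 3 gemstone: only peridot fits.
Clue 4 places the nurse in house 4.
House 1 profession: only doctor fits.
That leaves artist as the profession for house 2.
So: house 1 = topaz/doctor, house 2 = pearl/artist, house 3 = peridot/chef, house 4 = garnet/nurse, house 5 = opal/dentist.

nurse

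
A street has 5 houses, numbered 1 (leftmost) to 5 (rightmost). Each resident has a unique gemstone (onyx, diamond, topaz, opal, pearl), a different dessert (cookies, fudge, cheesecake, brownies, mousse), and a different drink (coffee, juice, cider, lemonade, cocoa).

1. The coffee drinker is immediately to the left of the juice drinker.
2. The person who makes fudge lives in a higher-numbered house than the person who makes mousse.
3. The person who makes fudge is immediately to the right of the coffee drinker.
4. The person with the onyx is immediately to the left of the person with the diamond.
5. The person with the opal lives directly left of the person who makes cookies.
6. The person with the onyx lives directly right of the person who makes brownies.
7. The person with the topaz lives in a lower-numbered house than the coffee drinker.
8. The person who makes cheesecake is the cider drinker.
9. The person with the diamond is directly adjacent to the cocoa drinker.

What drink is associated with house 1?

cider

The person with the diamond is narrowed to house 3 or 4 or 5; consider each.
Placing it in house 3 and house 5 leads to a contradiction, so it's in house 4.
Clue 4: the person with the onyx is in house 3.
The person who makes brownies is in house 2 (clue 6).
House 5 gemstone: only pearl fits.
By clue 5, the person with the opal is in house 2.
Clue 5: the person who makes cookies is in house 3.
The only gemstone still possible for house 1 is topaz.
The only drink still possible for house 2 is lemonade.
The only drink still possible for house 1 is cider.
Clue 8: the person who makes cheesecake is in house 1.
House 4 dessert: only mousse fits.
That leaves fudge as the dessert for house 5.
Clue 3: the coffee drinker is in house 4.
That leaves cocoa as the drink for house 3.
House 5's drink must be juice (nothing else left).
So: house 1 = topaz/cheesecake/cider, house 2 = opal/brownies/lemonade, house 3 = onyx/cookies/cocoa, house 4 = diamond/mousse/coffee, house 5 = pearl/fudge/juice.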